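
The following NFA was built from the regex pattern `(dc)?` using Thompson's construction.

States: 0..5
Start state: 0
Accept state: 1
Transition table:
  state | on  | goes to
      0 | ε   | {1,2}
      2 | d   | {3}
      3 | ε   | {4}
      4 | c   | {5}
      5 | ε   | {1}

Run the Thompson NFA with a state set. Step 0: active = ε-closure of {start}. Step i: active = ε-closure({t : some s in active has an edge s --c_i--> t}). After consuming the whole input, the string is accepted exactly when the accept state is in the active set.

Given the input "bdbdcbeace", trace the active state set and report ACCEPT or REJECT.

Answer: REJECT

Steps:
start: ε-closure({0}) = {0,1,2}
'b' @ 1: {}  — no active states
rest 'dbdcbeace' ignored (set empty)
final: {}; accept 1 not in set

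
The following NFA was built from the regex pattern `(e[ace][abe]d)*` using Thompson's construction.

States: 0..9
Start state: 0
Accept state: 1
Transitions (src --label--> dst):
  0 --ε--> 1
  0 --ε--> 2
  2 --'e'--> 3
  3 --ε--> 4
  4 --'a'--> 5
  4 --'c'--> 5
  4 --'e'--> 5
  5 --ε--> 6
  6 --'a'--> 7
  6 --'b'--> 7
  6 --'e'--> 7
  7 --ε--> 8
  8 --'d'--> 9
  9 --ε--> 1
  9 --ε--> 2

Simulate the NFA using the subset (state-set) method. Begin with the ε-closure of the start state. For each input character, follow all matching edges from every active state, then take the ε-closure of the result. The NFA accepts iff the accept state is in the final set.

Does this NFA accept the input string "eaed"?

start: ε-closure({0}) = {0,1,2}
'e' @ 1: {3,4}
'a' @ 2: {5,6}
'e' @ 3: {7,8}
'd' @ 4: {1,2,9}  (accept∈set)
final: {1,2,9}; accept 1 in set

Answer: ACCEPT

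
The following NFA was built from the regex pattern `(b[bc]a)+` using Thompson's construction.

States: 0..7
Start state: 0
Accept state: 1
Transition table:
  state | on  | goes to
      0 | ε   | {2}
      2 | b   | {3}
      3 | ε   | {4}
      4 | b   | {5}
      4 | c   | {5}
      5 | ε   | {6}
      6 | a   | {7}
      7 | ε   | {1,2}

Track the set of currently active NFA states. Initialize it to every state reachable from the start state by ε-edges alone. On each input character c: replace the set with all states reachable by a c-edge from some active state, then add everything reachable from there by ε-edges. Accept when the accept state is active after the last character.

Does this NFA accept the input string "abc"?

start: ε-closure({0}) = {0,2}
'a' @ 1: {}  — no active states
rest 'bc' ignored (set empty)
final: {}; accept 1 not in set

Answer: REJECT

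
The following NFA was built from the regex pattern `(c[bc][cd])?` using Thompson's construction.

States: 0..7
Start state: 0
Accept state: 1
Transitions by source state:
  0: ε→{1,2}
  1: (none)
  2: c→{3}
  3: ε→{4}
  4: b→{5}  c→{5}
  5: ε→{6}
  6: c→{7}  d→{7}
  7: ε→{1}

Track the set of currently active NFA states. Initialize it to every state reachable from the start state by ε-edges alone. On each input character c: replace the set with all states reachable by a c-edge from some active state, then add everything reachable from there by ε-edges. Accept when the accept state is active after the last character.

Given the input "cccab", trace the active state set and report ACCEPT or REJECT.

initial (ε-close {0}): {0,1,2}
'c' @ 1: {3,4}
'c' @ 2: {5,6}
'c' @ 3: {1,7}  (accept∈set)
'a' @ 4: {}  — state set empty
rest 'b' ignored (set empty)
end set {} — state 1 not in

Answer: REJECT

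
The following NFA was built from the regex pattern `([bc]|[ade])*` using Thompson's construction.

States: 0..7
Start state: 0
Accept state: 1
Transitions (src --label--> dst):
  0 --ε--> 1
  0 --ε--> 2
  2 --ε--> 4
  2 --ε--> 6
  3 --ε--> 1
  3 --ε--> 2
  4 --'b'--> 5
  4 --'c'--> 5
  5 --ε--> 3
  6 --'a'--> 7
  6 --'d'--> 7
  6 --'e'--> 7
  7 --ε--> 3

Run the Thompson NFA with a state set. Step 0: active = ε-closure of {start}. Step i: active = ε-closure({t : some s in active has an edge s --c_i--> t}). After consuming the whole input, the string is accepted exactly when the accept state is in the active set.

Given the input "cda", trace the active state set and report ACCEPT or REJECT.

start: ε-closure({0}) = {0,1,2,4,6}
'c' @ 1: {1,2,3,4,5,6}  [accepting]
'd' @ 2: {1,2,3,4,6,7}  [accepting]
'a' @ 3: {1,2,3,4,6,7}  [accepting]
final: {1,2,3,4,6,7}; accept 1 in set

Answer: ACCEPT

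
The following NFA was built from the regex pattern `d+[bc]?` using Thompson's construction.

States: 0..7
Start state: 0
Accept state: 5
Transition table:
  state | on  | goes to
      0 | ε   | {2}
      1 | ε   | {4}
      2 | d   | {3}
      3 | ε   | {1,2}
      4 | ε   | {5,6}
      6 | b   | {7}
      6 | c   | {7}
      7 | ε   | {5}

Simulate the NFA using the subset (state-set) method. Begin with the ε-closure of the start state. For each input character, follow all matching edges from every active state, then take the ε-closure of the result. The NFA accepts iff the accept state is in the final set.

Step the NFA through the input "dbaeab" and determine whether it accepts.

Answer: REJECT

Trace:
S₀ = ε-closure({0}) = {0,2}
'd' @ 1: {1,2,3,4,5,6}  (accept∈set)
'b' @ 2: {5,7}  (accept∈set)
'a' @ 3: {}  — state set empty
rest 'eab' ignored (set empty)
after full input: {}  (accept=5 not in)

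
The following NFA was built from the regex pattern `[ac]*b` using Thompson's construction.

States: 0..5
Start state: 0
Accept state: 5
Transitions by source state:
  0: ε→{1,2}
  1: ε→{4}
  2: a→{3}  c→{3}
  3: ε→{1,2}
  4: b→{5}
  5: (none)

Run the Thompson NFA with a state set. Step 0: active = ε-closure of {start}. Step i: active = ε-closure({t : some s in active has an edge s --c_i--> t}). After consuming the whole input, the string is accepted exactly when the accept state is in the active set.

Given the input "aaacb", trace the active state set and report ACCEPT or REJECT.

Answer: ACCEPT

Derivation:
start: ε-closure({0}) = {0,1,2,4}
'a' @ 1: {1,2,3,4}
'a' @ 2: {1,2,3,4}
'a' @ 3: {1,2,3,4}
'c' @ 4: {1,2,3,4}
'b' @ 5: {5}  ✓accept
after full input: {5}  (accept=5 in)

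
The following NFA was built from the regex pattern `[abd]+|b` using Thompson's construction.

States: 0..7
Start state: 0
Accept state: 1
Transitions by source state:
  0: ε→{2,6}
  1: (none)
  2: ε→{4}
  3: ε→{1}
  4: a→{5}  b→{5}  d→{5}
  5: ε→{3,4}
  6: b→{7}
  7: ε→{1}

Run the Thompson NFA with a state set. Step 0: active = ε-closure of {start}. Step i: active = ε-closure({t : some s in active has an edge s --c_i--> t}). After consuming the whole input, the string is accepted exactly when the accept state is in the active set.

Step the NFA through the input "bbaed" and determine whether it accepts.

Answer: REJECT

Steps:
S₀ = ε-closure({0}) = {0,2,4,6}
'b' @ 1: {1,3,4,5,7}  (accept∈set)
'b' @ 2: {1,3,4,5}  (accept∈set)
'a' @ 3: {1,3,4,5}  (accept∈set)
'e' @ 4: {}  — state set empty
rest 'd' ignored (set empty)
after full input: {}  (accept=1 not in)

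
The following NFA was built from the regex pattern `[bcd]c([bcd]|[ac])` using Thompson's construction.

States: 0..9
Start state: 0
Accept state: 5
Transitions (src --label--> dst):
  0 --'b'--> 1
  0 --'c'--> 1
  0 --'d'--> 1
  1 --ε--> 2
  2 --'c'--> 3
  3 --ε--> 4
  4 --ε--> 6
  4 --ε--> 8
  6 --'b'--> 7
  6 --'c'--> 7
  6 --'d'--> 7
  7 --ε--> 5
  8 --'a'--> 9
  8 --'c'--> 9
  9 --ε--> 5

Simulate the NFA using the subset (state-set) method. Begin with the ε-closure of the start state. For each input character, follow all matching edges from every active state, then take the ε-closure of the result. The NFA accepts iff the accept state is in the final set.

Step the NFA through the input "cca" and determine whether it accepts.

Answer: ACCEPT

Steps:
initial (ε-close {0}): {0}
'c' @ 1: {1,2}
'c' @ 2: {3,4,6,8}
'a' @ 3: {5,9}  ✓accept
end set {5,9} — state 5 in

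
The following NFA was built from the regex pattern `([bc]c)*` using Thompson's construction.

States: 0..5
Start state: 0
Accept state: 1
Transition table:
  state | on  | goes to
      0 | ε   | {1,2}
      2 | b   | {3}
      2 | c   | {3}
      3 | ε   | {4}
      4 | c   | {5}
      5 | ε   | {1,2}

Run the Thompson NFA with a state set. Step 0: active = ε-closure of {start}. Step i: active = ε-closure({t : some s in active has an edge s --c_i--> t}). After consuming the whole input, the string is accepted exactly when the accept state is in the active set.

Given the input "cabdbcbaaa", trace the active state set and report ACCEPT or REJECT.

Answer: REJECT

Trace:
initial (ε-close {0}): {0,1,2}
'c' @ 1: {3,4}
'a' @ 2: {}  — no active states
rest 'bdbcbaaa' ignored (set empty)
end set {} — state 1 not in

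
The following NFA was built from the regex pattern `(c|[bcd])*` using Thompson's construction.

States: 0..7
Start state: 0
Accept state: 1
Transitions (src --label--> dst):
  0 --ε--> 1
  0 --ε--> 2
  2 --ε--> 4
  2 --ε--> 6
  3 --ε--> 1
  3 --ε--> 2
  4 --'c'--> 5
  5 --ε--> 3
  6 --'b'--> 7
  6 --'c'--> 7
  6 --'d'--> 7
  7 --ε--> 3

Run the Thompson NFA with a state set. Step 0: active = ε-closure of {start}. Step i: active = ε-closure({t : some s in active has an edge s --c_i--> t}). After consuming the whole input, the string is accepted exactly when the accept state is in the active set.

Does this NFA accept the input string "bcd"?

Answer: ACCEPT

Steps:
initial (ε-close {0}): {0,1,2,4,6}
'b' @ 1: {1,2,3,4,6,7}  [accepting]
'c' @ 2: {1,2,3,4,5,6,7}  [accepting]
'd' @ 3: {1,2,3,4,6,7}  [accepting]
final: {1,2,3,4,6,7}; accept 1 in set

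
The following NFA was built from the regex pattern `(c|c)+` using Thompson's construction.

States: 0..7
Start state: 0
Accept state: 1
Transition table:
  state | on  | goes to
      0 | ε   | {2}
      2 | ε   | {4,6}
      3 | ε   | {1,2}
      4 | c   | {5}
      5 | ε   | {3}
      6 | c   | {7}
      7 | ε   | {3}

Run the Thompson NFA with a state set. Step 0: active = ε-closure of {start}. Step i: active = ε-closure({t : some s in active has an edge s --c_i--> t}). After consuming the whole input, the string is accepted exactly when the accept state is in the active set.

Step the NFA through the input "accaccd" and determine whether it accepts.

initial (ε-close {0}): {0,2,4,6}
'a' @ 1: {}  — no active states
rest 'ccaccd' ignored (set empty)
final: {}; accept 1 not in set

Answer: REJECT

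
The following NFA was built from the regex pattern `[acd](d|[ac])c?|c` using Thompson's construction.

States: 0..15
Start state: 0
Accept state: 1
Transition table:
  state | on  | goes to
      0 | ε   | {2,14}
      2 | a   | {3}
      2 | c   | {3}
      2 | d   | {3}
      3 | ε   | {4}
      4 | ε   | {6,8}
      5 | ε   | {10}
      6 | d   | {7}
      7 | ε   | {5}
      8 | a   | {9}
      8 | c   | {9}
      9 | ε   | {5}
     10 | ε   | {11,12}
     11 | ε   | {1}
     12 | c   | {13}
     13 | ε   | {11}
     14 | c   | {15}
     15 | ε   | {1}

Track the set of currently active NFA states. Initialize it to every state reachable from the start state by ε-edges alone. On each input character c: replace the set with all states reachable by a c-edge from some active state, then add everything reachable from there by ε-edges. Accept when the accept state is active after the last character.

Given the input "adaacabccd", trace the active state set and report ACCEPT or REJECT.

S₀ = ε-closure({0}) = {0,2,14}
'a' @ 1: {3,4,6,8}
'd' @ 2: {1,5,7,10,11,12}  ✓accept
'a' @ 3: {}  — dead — no transitions
rest 'acabccd' ignored (set empty)
final: {}; accept 1 not in set

Answer: REJECT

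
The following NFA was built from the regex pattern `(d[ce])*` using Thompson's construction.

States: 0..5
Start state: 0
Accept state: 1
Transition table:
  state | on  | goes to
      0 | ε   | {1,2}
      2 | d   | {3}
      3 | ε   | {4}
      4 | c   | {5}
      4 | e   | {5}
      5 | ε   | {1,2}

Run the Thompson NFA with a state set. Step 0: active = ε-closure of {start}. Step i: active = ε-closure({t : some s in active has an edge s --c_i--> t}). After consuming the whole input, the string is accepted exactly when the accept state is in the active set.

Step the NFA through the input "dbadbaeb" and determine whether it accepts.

Answer: REJECT

Trace:
S₀ = ε-closure({0}) = {0,1,2}
'd' @ 1: {3,4}
'b' @ 2: {}  — no active states
rest 'adbaeb' ignored (set empty)
after full input: {}  (accept=1 not in)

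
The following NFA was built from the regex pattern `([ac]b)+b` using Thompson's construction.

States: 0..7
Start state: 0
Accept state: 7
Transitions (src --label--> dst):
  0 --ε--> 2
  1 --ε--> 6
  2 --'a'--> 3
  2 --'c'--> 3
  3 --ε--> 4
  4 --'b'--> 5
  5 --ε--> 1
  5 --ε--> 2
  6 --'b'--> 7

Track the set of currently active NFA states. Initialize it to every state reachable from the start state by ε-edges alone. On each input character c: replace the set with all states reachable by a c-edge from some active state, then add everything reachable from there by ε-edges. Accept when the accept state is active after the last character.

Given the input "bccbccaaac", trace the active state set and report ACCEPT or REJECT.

Answer: REJECT

Trace:
start: ε-closure({0}) = {0,2}
'b' @ 1: {}  — state set empty
rest 'ccbccaaac' ignored (set empty)
after full input: {}  (accept=7 not in)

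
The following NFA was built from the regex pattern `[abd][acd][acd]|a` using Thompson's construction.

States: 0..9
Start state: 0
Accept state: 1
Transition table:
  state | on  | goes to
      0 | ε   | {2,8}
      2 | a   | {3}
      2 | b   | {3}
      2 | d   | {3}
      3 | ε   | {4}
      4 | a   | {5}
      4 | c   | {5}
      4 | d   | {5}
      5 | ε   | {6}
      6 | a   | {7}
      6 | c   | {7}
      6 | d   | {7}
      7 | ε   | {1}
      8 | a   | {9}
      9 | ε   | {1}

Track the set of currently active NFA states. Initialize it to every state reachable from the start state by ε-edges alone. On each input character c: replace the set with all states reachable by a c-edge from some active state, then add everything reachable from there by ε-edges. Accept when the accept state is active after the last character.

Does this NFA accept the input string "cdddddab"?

S₀ = ε-closure({0}) = {0,2,8}
'c' @ 1: {}  — dead — no transitions
rest 'dddddab' ignored (set empty)
end set {} — state 1 not in

Answer: REJECT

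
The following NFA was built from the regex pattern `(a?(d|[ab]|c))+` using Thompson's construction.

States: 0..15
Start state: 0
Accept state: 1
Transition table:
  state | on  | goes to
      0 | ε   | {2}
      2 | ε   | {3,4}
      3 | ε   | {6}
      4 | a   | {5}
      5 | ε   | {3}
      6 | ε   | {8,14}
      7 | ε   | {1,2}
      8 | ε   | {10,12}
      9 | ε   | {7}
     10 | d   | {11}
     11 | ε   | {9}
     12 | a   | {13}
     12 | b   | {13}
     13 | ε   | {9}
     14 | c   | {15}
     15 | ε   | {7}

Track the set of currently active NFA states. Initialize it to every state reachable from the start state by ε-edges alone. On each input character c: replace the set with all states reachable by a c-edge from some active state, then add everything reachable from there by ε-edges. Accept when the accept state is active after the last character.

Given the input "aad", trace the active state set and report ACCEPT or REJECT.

Answer: ACCEPT

Steps:
initial (ε-close {0}): {0,2,3,4,6,8,10,12,14}
'a' @ 1: {1,2,3,4,5,6,7,8,9,10,12,13,14}  ✓accept
'a' @ 2: {1,2,3,4,5,6,7,8,9,10,12,13,14}  ✓accept
'd' @ 3: {1,2,3,4,6,7,8,9,10,11,12,14}  ✓accept
after full input: {1,2,3,4,6,7,8,9,10,11,12,14}  (accept=1 in)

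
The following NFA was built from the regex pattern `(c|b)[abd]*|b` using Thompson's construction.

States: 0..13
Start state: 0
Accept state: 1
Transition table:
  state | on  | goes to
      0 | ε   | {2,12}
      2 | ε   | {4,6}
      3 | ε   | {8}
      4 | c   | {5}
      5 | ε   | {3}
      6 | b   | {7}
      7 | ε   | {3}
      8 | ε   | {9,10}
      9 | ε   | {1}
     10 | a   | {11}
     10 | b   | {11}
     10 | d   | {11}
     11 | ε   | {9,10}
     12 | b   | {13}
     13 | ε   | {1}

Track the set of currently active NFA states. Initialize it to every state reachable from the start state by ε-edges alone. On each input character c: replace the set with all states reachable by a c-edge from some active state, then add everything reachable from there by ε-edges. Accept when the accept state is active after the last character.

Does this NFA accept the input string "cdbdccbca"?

Answer: REJECT

Trace:
S₀ = ε-closure({0}) = {0,2,4,6,12}
'c' @ 1: {1,3,5,8,9,10}  (accept∈set)
'd' @ 2: {1,9,10,11}  (accept∈set)
'b' @ 3: {1,9,10,11}  (accept∈set)
'd' @ 4: {1,9,10,11}  (accept∈set)
'c' @ 5: {}  — dead — no transitions
rest 'cbca' ignored (set empty)
end set {} — state 1 not in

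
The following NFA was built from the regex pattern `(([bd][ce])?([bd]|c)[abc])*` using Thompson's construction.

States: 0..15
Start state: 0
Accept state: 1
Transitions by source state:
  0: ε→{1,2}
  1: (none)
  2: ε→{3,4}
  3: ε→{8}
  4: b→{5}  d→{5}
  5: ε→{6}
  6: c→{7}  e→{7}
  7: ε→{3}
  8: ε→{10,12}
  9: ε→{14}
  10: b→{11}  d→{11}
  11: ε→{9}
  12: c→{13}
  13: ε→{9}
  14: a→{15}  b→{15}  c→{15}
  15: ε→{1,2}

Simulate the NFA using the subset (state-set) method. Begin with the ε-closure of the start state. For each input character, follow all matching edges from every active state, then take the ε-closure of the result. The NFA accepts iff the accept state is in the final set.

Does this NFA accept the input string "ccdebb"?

S₀ = ε-closure({0}) = {0,1,2,3,4,8,10,12}
'c' @ 1: {9,13,14}
'c' @ 2: {1,2,3,4,8,10,12,15}  (accept∈set)
'd' @ 3: {5,6,9,11,14}
'e' @ 4: {3,7,8,10,12}
'b' @ 5: {9,11,14}
'b' @ 6: {1,2,3,4,8,10,12,15}  (accept∈set)
after full input: {1,2,3,4,8,10,12,15}  (accept=1 in)

Answer: ACCEPT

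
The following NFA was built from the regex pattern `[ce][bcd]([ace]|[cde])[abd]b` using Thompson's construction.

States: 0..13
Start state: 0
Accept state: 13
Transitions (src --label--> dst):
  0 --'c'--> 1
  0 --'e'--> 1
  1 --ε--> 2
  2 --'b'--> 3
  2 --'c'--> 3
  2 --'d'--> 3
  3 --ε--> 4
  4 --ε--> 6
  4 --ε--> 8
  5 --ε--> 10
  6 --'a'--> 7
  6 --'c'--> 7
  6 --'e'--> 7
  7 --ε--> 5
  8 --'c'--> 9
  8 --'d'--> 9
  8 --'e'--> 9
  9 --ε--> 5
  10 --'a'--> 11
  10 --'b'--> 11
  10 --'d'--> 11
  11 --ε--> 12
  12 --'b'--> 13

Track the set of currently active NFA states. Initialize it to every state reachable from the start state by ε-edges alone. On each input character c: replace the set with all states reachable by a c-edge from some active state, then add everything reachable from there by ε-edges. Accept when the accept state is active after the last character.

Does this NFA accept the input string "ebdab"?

start: ε-closure({0}) = {0}
'e' @ 1: {1,2}
'b' @ 2: {3,4,6,8}
'd' @ 3: {5,9,10}
'a' @ 4: {11,12}
'b' @ 5: {13}  ✓accept
after full input: {13}  (accept=13 in)

Answer: ACCEPT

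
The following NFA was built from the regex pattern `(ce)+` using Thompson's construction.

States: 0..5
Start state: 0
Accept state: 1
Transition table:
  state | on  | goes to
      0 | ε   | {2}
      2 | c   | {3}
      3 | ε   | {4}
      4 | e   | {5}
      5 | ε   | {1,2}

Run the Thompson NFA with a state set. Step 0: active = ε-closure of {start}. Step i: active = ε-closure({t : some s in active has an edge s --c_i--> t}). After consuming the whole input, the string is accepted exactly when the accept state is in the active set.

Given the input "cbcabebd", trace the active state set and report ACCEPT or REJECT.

Answer: REJECT

Steps:
S₀ = ε-closure({0}) = {0,2}
'c' @ 1: {3,4}
'b' @ 2: {}  — dead — no transitions
rest 'cabebd' ignored (set empty)
end set {} — state 1 not in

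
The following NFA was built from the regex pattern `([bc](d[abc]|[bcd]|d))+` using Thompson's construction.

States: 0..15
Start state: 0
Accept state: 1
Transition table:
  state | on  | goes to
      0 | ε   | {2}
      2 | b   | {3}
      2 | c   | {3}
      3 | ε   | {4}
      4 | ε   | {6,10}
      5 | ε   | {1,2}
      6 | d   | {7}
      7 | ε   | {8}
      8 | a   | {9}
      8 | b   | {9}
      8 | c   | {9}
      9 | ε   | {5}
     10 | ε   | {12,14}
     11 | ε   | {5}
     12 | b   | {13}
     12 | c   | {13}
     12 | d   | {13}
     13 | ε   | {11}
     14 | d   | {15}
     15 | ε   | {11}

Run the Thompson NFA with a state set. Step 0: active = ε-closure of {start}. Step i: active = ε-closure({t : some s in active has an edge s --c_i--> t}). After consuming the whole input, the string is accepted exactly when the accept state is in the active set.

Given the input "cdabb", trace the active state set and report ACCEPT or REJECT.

S₀ = ε-closure({0}) = {0,2}
'c' @ 1: {3,4,6,10,12,14}
'd' @ 2: {1,2,5,7,8,11,13,15}  ✓accept
'a' @ 3: {1,2,5,9}  ✓accept
'b' @ 4: {3,4,6,10,12,14}
'b' @ 5: {1,2,5,11,13}  ✓accept
final: {1,2,5,11,13}; accept 1 in set

Answer: ACCEPT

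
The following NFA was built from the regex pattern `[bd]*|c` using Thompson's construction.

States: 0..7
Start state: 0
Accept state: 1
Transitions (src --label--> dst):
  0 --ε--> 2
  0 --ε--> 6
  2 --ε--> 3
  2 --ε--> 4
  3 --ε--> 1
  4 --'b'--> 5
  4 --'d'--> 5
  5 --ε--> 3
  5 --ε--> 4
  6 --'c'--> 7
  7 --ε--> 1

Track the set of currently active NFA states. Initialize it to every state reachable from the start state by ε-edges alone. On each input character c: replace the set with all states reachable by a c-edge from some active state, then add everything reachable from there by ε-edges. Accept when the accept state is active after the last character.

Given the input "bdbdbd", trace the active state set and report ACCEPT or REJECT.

initial (ε-close {0}): {0,1,2,3,4,6}
'b' @ 1: {1,3,4,5}  ✓accept
'd' @ 2: {1,3,4,5}  ✓accept
'b' @ 3: {1,3,4,5}  ✓accept
'd' @ 4: {1,3,4,5}  ✓accept
'b' @ 5: {1,3,4,5}  ✓accept
'd' @ 6: {1,3,4,5}  ✓accept
end set {1,3,4,5} — state 1 in

Answer: ACCEPT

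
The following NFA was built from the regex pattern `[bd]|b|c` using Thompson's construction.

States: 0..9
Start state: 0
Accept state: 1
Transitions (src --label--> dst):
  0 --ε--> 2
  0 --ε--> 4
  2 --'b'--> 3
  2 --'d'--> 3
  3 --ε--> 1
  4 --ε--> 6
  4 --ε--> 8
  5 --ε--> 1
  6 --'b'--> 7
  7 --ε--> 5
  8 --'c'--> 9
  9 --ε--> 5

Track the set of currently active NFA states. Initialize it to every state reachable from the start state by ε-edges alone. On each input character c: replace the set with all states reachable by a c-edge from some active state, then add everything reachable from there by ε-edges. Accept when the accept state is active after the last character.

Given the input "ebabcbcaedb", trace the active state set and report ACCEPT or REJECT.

initial (ε-close {0}): {0,2,4,6,8}
'e' @ 1: {}  — dead — no transitions
rest 'babcbcaedb' ignored (set empty)
final: {}; accept 1 not in set

Answer: REJECT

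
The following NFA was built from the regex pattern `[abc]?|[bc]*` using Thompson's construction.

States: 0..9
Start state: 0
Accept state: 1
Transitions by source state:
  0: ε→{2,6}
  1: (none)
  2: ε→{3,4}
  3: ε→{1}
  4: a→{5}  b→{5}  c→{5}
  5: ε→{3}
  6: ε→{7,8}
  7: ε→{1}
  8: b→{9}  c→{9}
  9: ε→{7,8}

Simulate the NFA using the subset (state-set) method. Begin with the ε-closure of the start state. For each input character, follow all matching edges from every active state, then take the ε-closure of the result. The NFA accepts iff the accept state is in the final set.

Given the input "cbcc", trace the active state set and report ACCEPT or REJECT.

initial (ε-close {0}): {0,1,2,3,4,6,7,8}
'c' @ 1: {1,3,5,7,8,9}  (accept∈set)
'b' @ 2: {1,7,8,9}  (accept∈set)
'c' @ 3: {1,7,8,9}  (accept∈set)
'c' @ 4: {1,7,8,9}  (accept∈set)
final: {1,7,8,9}; accept 1 in set

Answer: ACCEPT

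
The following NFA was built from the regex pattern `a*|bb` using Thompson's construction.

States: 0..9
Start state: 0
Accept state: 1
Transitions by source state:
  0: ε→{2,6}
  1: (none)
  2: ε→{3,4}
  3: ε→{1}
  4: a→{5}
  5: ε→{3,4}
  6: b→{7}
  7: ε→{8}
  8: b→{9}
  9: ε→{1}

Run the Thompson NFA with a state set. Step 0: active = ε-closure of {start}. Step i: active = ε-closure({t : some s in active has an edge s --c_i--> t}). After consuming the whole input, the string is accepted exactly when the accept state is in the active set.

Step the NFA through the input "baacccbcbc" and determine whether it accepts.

initial (ε-close {0}): {0,1,2,3,4,6}
'b' @ 1: {7,8}
'a' @ 2: {}  — no active states
rest 'acccbcbc' ignored (set empty)
final: {}; accept 1 not in set

Answer: REJECT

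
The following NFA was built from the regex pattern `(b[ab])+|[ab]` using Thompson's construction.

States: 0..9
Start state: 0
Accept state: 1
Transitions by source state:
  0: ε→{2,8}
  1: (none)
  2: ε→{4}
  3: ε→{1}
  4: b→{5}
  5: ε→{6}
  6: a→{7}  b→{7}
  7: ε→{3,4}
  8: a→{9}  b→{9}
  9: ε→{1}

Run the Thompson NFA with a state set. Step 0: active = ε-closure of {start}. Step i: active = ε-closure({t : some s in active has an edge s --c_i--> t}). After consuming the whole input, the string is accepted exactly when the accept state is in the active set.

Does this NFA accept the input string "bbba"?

start: ε-closure({0}) = {0,2,4,8}
'b' @ 1: {1,5,6,9}  (accept∈set)
'b' @ 2: {1,3,4,7}  (accept∈set)
'b' @ 3: {5,6}
'a' @ 4: {1,3,4,7}  (accept∈set)
end set {1,3,4,7} — state 1 in

Answer: ACCEPT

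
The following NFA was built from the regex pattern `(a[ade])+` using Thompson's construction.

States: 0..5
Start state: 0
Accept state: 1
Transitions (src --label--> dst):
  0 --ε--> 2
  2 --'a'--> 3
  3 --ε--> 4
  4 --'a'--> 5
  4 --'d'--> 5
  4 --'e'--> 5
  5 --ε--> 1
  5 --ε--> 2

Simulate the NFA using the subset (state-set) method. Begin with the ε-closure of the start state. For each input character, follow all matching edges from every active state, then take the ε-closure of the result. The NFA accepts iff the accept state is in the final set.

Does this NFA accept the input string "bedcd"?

S₀ = ε-closure({0}) = {0,2}
'b' @ 1: {}  — state set empty
rest 'edcd' ignored (set empty)
end set {} — state 1 not in

Answer: REJECT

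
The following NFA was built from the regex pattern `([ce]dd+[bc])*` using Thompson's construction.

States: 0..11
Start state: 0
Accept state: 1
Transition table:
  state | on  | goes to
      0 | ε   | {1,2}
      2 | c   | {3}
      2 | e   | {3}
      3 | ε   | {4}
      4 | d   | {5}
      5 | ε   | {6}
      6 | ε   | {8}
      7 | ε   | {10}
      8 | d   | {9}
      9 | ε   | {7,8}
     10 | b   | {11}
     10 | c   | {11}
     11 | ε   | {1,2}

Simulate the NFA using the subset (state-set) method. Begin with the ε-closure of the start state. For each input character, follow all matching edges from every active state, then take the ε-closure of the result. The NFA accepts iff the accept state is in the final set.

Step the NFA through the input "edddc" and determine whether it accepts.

Answer: ACCEPT

Steps:
start: ε-closure({0}) = {0,1,2}
'e' @ 1: {3,4}
'd' @ 2: {5,6,8}
'd' @ 3: {7,8,9,10}
'd' @ 4: {7,8,9,10}
'c' @ 5: {1,2,11}  (accept∈set)
end set {1,2,11} — state 1 in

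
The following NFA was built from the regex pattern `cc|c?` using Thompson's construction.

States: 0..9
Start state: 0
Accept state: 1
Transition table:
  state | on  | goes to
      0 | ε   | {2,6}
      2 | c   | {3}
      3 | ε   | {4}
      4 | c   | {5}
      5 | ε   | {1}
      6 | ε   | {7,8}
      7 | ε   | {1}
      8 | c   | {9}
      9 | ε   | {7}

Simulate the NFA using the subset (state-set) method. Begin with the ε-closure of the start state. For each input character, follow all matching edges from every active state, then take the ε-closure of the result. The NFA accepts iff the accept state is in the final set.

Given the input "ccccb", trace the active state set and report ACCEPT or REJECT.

initial (ε-close {0}): {0,1,2,6,7,8}
'c' @ 1: {1,3,4,7,9}  (accept∈set)
'c' @ 2: {1,5}  (accept∈set)
'c' @ 3: {}  — no active states
rest 'cb' ignored (set empty)
after full input: {}  (accept=1 not in)

Answer: REJECT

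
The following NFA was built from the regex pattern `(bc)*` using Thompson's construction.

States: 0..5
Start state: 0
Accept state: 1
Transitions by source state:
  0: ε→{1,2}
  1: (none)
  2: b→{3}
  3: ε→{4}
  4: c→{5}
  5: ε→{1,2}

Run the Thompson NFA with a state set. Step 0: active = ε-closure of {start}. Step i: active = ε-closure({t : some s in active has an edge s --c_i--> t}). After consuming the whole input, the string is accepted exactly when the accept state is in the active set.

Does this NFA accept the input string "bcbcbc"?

Answer: ACCEPT

Steps:
start: ε-closure({0}) = {0,1,2}
'b' @ 1: {3,4}
'c' @ 2: {1,2,5}  ✓accept
'b' @ 3: {3,4}
'c' @ 4: {1,2,5}  ✓accept
'b' @ 5: {3,4}
'c' @ 6: {1,2,5}  ✓accept
end set {1,2,5} — state 1 in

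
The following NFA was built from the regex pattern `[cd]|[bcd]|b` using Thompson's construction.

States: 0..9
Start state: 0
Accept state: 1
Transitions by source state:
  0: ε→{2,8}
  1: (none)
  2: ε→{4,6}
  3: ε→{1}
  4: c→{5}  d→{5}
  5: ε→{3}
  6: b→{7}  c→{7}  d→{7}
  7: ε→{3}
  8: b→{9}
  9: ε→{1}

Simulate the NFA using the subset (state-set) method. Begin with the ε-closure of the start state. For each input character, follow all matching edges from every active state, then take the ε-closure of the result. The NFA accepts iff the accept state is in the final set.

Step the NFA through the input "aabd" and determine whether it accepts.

Answer: REJECT

Derivation:
S₀ = ε-closure({0}) = {0,2,4,6,8}
'a' @ 1: {}  — state set empty
rest 'abd' ignored (set empty)
final: {}; accept 1 not in set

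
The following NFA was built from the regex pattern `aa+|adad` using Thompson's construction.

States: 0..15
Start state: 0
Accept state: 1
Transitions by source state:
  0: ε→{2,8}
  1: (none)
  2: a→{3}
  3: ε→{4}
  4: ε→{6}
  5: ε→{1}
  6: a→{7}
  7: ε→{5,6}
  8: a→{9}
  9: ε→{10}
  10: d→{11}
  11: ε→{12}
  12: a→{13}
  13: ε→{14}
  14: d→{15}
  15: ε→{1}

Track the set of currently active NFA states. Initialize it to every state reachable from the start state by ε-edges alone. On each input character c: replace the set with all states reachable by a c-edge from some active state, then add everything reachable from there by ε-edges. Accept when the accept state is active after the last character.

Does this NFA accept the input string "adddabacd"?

Answer: REJECT

Steps:
S₀ = ε-closure({0}) = {0,2,8}
'a' @ 1: {3,4,6,9,10}
'd' @ 2: {11,12}
'd' @ 3: {}  — dead — no transitions
rest 'dabacd' ignored (set empty)
final: {}; accept 1 not in set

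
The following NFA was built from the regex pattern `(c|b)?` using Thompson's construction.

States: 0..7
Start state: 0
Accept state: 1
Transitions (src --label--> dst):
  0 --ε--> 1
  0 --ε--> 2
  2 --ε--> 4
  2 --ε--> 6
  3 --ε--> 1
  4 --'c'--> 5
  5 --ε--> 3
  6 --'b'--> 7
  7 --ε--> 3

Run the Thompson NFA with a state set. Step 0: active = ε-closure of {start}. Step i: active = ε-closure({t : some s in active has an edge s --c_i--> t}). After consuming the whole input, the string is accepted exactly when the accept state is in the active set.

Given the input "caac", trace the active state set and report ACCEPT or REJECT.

Answer: REJECT

Trace:
S₀ = ε-closure({0}) = {0,1,2,4,6}
'c' @ 1: {1,3,5}  [accepting]
'a' @ 2: {}  — no active states
rest 'ac' ignored (set empty)
after full input: {}  (accept=1 not in)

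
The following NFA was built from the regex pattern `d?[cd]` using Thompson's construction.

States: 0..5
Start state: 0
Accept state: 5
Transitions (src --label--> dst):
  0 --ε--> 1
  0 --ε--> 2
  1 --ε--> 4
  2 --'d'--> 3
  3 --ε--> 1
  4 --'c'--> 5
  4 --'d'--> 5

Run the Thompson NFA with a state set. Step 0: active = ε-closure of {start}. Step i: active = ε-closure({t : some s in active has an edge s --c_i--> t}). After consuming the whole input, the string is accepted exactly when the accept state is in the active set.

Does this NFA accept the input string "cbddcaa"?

S₀ = ε-closure({0}) = {0,1,2,4}
'c' @ 1: {5}  ✓accept
'b' @ 2: {}  — state set empty
rest 'ddcaa' ignored (set empty)
final: {}; accept 5 not in set

Answer: REJECT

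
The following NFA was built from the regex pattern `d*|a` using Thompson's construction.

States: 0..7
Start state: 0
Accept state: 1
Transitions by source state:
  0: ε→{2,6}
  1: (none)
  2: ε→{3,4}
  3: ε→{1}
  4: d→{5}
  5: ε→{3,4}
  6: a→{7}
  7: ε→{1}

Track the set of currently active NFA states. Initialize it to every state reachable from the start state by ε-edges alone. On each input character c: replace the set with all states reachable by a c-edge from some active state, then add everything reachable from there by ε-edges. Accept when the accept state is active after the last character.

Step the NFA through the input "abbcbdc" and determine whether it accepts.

S₀ = ε-closure({0}) = {0,1,2,3,4,6}
'a' @ 1: {1,7}  [accepting]
'b' @ 2: {}  — dead — no transitions
rest 'bcbdc' ignored (set empty)
after full input: {}  (accept=1 not in)

Answer: REJECT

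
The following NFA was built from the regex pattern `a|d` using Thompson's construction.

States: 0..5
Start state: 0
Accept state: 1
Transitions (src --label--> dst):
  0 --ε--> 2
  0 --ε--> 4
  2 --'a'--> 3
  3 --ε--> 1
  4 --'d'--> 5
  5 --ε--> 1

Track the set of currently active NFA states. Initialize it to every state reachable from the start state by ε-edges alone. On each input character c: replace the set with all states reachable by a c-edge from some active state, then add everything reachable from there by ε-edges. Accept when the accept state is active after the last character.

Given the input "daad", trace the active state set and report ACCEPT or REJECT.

Answer: REJECT

Steps:
S₀ = ε-closure({0}) = {0,2,4}
'd' @ 1: {1,5}  ✓accept
'a' @ 2: {}  — dead — no transitions
rest 'ad' ignored (set empty)
after full input: {}  (accept=1 not in)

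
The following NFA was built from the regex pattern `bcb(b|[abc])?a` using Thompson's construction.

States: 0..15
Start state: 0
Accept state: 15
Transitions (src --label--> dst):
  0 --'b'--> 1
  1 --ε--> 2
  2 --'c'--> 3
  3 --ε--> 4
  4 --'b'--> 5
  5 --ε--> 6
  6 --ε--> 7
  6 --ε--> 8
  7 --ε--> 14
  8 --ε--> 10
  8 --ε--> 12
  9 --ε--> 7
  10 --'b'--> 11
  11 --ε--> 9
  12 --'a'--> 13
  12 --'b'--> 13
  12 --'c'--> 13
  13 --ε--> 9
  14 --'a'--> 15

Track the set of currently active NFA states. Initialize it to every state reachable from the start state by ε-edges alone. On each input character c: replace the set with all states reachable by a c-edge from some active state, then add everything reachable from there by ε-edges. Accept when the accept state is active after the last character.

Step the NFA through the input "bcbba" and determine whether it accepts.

start: ε-closure({0}) = {0}
'b' @ 1: {1,2}
'c' @ 2: {3,4}
'b' @ 3: {5,6,7,8,10,12,14}
'b' @ 4: {7,9,11,13,14}
'a' @ 5: {15}  [accepting]
after full input: {15}  (accept=15 in)

Answer: ACCEPT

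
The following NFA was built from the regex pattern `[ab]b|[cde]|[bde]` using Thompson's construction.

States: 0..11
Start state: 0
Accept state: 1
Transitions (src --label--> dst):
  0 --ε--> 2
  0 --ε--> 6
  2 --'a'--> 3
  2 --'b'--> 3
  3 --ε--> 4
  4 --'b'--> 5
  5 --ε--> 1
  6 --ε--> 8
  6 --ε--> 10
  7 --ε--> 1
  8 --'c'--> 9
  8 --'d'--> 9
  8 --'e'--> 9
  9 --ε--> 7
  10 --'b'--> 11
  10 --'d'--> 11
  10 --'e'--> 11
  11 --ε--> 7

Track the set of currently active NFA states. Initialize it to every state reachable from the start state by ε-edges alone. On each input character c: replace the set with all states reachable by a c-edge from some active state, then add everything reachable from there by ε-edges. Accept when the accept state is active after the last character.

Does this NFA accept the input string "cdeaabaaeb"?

initial (ε-close {0}): {0,2,6,8,10}
'c' @ 1: {1,7,9}  ✓accept
'd' @ 2: {}  — dead — no transitions
rest 'eaabaaeb' ignored (set empty)
after full input: {}  (accept=1 not in)

Answer: REJECT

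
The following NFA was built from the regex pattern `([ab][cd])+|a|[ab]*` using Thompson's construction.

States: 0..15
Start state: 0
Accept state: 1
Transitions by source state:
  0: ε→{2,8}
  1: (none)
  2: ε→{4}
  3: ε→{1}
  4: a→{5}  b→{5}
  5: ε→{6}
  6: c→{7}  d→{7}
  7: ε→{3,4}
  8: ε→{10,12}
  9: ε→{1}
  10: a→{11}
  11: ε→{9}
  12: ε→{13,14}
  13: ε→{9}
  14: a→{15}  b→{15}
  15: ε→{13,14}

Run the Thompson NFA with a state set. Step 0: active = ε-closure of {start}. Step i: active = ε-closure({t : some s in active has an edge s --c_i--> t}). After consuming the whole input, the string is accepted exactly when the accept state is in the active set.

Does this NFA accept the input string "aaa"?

Answer: ACCEPT

Trace:
start: ε-closure({0}) = {0,1,2,4,8,9,10,12,13,14}
'a' @ 1: {1,5,6,9,11,13,14,15}  ✓accept
'a' @ 2: {1,9,13,14,15}  ✓accept
'a' @ 3: {1,9,13,14,15}  ✓accept
end set {1,9,13,14,15} — state 1 in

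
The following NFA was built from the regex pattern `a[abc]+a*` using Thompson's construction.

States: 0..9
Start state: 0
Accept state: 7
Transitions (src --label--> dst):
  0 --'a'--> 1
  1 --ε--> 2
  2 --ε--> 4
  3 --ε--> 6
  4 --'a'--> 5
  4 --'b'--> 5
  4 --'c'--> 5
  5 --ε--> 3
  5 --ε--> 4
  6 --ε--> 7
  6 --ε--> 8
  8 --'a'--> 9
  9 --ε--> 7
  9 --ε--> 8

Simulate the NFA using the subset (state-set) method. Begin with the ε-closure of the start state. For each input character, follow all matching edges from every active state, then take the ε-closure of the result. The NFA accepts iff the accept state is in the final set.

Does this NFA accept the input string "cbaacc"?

Answer: REJECT

Trace:
initial (ε-close {0}): {0}
'c' @ 1: {}  — no active states
rest 'baacc' ignored (set empty)
after full input: {}  (accept=7 not in)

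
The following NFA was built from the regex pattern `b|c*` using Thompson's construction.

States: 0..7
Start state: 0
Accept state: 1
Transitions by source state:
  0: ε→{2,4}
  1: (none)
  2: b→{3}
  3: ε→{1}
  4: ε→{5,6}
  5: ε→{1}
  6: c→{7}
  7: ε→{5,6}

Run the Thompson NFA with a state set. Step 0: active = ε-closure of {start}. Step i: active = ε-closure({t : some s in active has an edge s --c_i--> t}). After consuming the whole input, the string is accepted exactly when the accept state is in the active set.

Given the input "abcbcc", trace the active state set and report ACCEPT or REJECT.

Answer: REJECT

Trace:
S₀ = ε-closure({0}) = {0,1,2,4,5,6}
'a' @ 1: {}  — no active states
rest 'bcbcc' ignored (set empty)
end set {} — state 1 not in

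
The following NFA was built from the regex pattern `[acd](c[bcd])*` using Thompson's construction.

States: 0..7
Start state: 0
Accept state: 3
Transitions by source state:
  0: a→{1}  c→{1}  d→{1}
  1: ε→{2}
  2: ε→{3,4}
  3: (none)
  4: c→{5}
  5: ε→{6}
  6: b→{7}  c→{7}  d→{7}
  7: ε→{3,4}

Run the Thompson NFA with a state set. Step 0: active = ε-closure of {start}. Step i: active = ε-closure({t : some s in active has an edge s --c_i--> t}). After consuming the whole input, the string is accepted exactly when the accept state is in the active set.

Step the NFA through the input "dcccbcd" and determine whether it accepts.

Answer: ACCEPT

Trace:
S₀ = ε-closure({0}) = {0}
'd' @ 1: {1,2,3,4}  (accept∈set)
'c' @ 2: {5,6}
'c' @ 3: {3,4,7}  (accept∈set)
'c' @ 4: {5,6}
'b' @ 5: {3,4,7}  (accept∈set)
'c' @ 6: {5,6}
'd' @ 7: {3,4,7}  (accept∈set)
after full input: {3,4,7}  (accept=3 in)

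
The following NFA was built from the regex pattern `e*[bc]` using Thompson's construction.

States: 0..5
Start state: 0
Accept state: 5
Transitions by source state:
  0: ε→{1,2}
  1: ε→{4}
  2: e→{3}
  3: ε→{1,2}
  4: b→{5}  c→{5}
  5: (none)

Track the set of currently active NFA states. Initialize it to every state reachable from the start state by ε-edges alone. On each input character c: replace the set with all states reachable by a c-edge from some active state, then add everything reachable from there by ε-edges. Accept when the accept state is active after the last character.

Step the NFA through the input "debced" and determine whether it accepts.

Answer: REJECT

Trace:
initial (ε-close {0}): {0,1,2,4}
'd' @ 1: {}  — state set empty
rest 'ebced' ignored (set empty)
end set {} — state 5 not in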